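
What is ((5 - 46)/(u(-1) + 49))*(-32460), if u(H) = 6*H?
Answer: 1330860/43 ≈ 30950.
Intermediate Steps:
((5 - 46)/(u(-1) + 49))*(-32460) = ((5 - 46)/(6*(-1) + 49))*(-32460) = -41/(-6 + 49)*(-32460) = -41/43*(-32460) = 1330860/43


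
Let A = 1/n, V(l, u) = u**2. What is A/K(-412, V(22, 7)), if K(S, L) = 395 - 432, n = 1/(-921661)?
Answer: 921661/37 ≈ 24910.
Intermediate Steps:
n = -1/921661 ≈ -1.0850e-6
K(S, L) = -37
A = -921661 (A = 1/(-1/921661) = -921661)
A/K(-412, V(22, 7)) = -921661/(-37) = -921661*(-1/37) = 921661/37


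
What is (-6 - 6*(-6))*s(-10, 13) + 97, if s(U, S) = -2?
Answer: 37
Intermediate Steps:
(-6 - 6*(-6))*s(-10, 13) + 97 = (-6 - 6*(-6))*(-2) + 97 = (-6 + 36)*(-2) + 97 = 30*(-2) + 97 = -60 + 97 = 37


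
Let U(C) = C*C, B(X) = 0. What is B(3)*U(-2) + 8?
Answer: 8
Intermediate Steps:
U(C) = C²
B(3)*U(-2) + 8 = 0*(-2)² + 8 = 0*4 + 8 = 0 + 8 = 8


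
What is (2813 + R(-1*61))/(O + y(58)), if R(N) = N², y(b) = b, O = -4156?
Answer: -1089/683 ≈ -1.5944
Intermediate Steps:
(2813 + R(-1*61))/(O + y(58)) = (2813 + (-1*61)²)/(-4156 + 58) = (2813 + (-61)²)/(-4098) = (2813 + 3721)*(-1/4098) = 6534*(-1/4098) = -1089/683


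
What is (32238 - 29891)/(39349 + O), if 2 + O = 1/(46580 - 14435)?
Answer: 75444315/1264809316 ≈ 0.059649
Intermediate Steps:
O = -64289/32145 (O = -2 + 1/(46580 - 14435) = -2 + 1/32145 = -64289/32145 ≈ -2.0000)
(32238 - 29891)/(39349 + O) = (32238 - 29891)/(39349 - 64289/32145) = 2347/(1264809316/32145) = 2347*(32145/1264809316) = 75444315/1264809316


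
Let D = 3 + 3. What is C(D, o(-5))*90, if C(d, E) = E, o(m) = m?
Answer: -450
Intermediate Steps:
D = 6
C(D, o(-5))*90 = -5*90 = -450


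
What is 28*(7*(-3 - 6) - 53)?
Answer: -3248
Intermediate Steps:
28*(7*(-3 - 6) - 53) = 28*(7*(-9) - 53) = 28*(-63 - 53) = 28*(-116) = -3248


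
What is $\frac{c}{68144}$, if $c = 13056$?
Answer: $\frac{816}{4259} \approx 0.19159$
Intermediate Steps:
$\frac{c}{68144} = \frac{13056}{68144} = 13056 \cdot \frac{1}{68144} = \frac{816}{4259}$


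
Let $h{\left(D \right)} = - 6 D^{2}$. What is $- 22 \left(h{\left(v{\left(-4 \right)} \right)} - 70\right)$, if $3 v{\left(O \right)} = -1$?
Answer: $\frac{4664}{3} \approx 1554.7$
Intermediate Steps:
$v{\left(O \right)} = - \frac{1}{3}$ ($v{\left(O \right)} = \frac{1}{3} \left(-1\right) = - \frac{1}{3}$)
$- 22 \left(h{\left(v{\left(-4 \right)} \right)} - 70\right) = - 22 \left(- 6 \left(- \frac{1}{3}\right)^{2} - 70\right) = - 22 \left(\left(-6\right) \frac{1}{9} - 70\right) = - 22 \left(- \frac{2}{3} - 70\right) = \left(-22\right) \left(- \frac{212}{3}\right) = \frac{4664}{3}$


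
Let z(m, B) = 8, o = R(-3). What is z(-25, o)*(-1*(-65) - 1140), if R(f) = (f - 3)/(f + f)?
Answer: -8600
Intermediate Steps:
R(f) = (-3 + f)/(2*f) (R(f) = (-3 + f)/((2*f)) = (-3 + f)*(1/(2*f)) = (-3 + f)/(2*f))
o = 1 (o = (½)*(-3 - 3)/(-3) = (½)*(-⅓)*(-6) = 1)
z(-25, o)*(-1*(-65) - 1140) = 8*(-1*(-65) - 1140) = 8*(65 - 1140) = 8*(-1075) = -8600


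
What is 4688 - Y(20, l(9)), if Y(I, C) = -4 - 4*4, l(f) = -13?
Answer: 4708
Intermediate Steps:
Y(I, C) = -20 (Y(I, C) = -4 - 16 = -20)
4688 - Y(20, l(9)) = 4688 - 1*(-20) = 4688 + 20 = 4708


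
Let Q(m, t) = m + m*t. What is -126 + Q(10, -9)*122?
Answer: -9886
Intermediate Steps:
-126 + Q(10, -9)*122 = -126 + (10*(1 - 9))*122 = -126 + (10*(-8))*122 = -126 - 80*122 = -126 - 9760 = -9886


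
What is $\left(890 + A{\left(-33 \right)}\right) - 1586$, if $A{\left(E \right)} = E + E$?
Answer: $-762$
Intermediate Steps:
$A{\left(E \right)} = 2 E$
$\left(890 + A{\left(-33 \right)}\right) - 1586 = \left(890 + 2 \left(-33\right)\right) - 1586 = \left(890 - 66\right) - 1586 = 824 - 1586 = -762$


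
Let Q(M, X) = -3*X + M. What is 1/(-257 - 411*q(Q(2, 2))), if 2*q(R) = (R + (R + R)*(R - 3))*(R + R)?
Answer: 1/85231 ≈ 1.1733e-5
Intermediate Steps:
Q(M, X) = M - 3*X
q(R) = R*(R + 2*R*(-3 + R)) (q(R) = ((R + (R + R)*(R - 3))*(R + R))/2 = ((R + (2*R)*(-3 + R))*(2*R))/2 = ((R + 2*R*(-3 + R))*(2*R))/2 = (2*R*(R + 2*R*(-3 + R)))/2 = R*(R + 2*R*(-3 + R)))
1/(-257 - 411*q(Q(2, 2))) = 1/(-257 - 411*(2 - 3*2)²*(-5 + 2*(2 - 3*2))) = 1/(-257 - 411*(2 - 6)²*(-5 + 2*(2 - 6))) = 1/(-257 - 411*(-4)²*(-5 + 2*(-4))) = 1/(-257 - 6576*(-5 - 8)) = 1/(-257 - 6576*(-13)) = 1/(-257 - 411*(-208)) = 1/(-257 + 85488) = 1/85231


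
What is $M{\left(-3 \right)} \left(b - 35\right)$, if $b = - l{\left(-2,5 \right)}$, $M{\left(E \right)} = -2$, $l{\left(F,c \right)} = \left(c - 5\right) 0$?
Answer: $70$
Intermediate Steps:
$l{\left(F,c \right)} = 0$ ($l{\left(F,c \right)} = \left(-5 + c\right) 0 = 0$)
$b = 0$ ($b = \left(-1\right) 0 = 0$)
$M{\left(-3 \right)} \left(b - 35\right) = - 2 \left(0 - 35\right) = \left(-2\right) \left(-35\right) = 70$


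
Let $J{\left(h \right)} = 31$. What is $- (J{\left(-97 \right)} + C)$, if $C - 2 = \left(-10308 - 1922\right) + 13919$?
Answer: $-1722$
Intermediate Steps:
$C = 1691$ ($C = 2 + \left(\left(-10308 - 1922\right) + 13919\right) = 2 + \left(-12230 + 13919\right) = 2 + 1689 = 1691$)
$- (J{\left(-97 \right)} + C) = - (31 + 1691) = \left(-1\right) 1722 = -1722$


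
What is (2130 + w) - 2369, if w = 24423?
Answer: 24184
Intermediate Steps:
(2130 + w) - 2369 = (2130 + 24423) - 2369 = 26553 - 2369 = 24184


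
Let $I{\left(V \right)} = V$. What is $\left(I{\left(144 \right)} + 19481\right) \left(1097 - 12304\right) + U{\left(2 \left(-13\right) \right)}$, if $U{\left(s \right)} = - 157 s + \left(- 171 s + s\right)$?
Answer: $-219928873$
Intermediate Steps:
$U{\left(s \right)} = - 327 s$ ($U{\left(s \right)} = - 157 s - 170 s = - 327 s$)
$\left(I{\left(144 \right)} + 19481\right) \left(1097 - 12304\right) + U{\left(2 \left(-13\right) \right)} = \left(144 + 19481\right) \left(1097 - 12304\right) - 327 \cdot 2 \left(-13\right) = 19625 \left(-11207\right) - -8502 = -219937375 + 8502 = -219928873$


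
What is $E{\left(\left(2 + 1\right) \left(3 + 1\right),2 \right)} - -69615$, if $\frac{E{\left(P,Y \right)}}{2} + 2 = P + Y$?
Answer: $69639$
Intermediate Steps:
$E{\left(P,Y \right)} = -4 + 2 P + 2 Y$ ($E{\left(P,Y \right)} = -4 + 2 \left(P + Y\right) = -4 + \left(2 P + 2 Y\right) = -4 + 2 P + 2 Y$)
$E{\left(\left(2 + 1\right) \left(3 + 1\right),2 \right)} - -69615 = \left(-4 + 2 \left(2 + 1\right) \left(3 + 1\right) + 2 \cdot 2\right) - -69615 = \left(-4 + 2 \cdot 3 \cdot 4 + 4\right) + 69615 = \left(-4 + 2 \cdot 12 + 4\right) + 69615 = \left(-4 + 24 + 4\right) + 69615 = 24 + 69615 = 69639$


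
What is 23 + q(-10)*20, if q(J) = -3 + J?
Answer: -237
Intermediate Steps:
23 + q(-10)*20 = 23 + (-3 - 10)*20 = 23 - 13*20 = 23 - 260 = -237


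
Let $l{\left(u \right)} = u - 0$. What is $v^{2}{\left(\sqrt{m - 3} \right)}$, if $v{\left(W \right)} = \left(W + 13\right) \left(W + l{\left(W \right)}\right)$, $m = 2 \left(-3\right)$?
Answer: $-5760 - 2808 i \approx -5760.0 - 2808.0 i$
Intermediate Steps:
$m = -6$
$l{\left(u \right)} = u$ ($l{\left(u \right)} = u + 0 = u$)
$v{\left(W \right)} = 2 W \left(13 + W\right)$ ($v{\left(W \right)} = \left(W + 13\right) \left(W + W\right) = \left(13 + W\right) 2 W = 2 W \left(13 + W\right)$)
$v^{2}{\left(\sqrt{m - 3} \right)} = \left(2 \sqrt{-6 - 3} \left(13 + \sqrt{-6 - 3}\right)\right)^{2} = \left(2 \sqrt{-9} \left(13 + \sqrt{-9}\right)\right)^{2} = \left(2 \cdot 3 i \left(13 + 3 i\right)\right)^{2} = \left(6 i \left(13 + 3 i\right)\right)^{2} = - 36 \left(13 + 3 i\right)^{2}$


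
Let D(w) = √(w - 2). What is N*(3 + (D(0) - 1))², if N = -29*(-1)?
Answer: 58 + 116*I*√2 ≈ 58.0 + 164.05*I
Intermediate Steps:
D(w) = √(-2 + w)
N = 29
N*(3 + (D(0) - 1))² = 29*(3 + (√(-2 + 0) - 1))² = 29*(3 + (√(-2) - 1))² = 29*(3 + (I*√2 - 1))² = 29*(3 + (-1 + I*√2))² = 29*(2 + I*√2)²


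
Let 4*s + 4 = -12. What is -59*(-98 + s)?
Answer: 6018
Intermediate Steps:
s = -4 (s = -1 + (¼)*(-12) = -1 - 3 = -4)
-59*(-98 + s) = -59*(-98 - 4) = -59*(-102) = 6018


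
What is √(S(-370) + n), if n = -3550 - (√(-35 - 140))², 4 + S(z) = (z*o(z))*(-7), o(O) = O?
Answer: I*√961679 ≈ 980.65*I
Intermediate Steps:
S(z) = -4 - 7*z² (S(z) = -4 + (z*z)*(-7) = -4 + z²*(-7) = -4 - 7*z²)
n = -3375 (n = -3550 - (√(-175))² = -3550 - (5*I*√7)² = -3550 - 1*(-175) = -3550 + 175 = -3375)
√(S(-370) + n) = √((-4 - 7*(-370)²) - 3375) = √((-4 - 7*136900) - 3375) = √((-4 - 958300) - 3375) = √(-958304 - 3375) = √(-961679) = I*√961679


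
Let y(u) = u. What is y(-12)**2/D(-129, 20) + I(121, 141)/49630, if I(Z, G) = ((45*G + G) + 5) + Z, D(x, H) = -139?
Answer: -3113826/3449285 ≈ -0.90275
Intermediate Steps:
I(Z, G) = 5 + Z + 46*G (I(Z, G) = (46*G + 5) + Z = (5 + 46*G) + Z = 5 + Z + 46*G)
y(-12)**2/D(-129, 20) + I(121, 141)/49630 = (-12)**2/(-139) + (5 + 121 + 46*141)/49630 = 144*(-1/139) + (5 + 121 + 6486)*(1/49630) = -144/139 + 6612*(1/49630) = -144/139 + 3306/24815 = -3113826/3449285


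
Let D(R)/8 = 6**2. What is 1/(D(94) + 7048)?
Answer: 1/7336 ≈ 0.00013631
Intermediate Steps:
D(R) = 288 (D(R) = 8*6**2 = 8*36 = 288)
1/(D(94) + 7048) = 1/(288 + 7048) = 1/7336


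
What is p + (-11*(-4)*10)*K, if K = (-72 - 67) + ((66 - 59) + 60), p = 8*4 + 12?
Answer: -31636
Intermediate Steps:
p = 44 (p = 32 + 12 = 44)
K = -72 (K = -139 + (7 + 60) = -139 + 67 = -72)
p + (-11*(-4)*10)*K = 44 + (-11*(-4)*10)*(-72) = 44 + (44*10)*(-72) = 44 + 440*(-72) = 44 - 31680 = -31636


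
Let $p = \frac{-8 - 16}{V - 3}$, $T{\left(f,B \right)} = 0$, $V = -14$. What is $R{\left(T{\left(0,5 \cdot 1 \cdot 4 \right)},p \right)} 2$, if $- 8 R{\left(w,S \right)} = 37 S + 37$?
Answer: $- \frac{1517}{68} \approx -22.309$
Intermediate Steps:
$p = \frac{24}{17}$ ($p = \frac{-8 - 16}{-14 - 3} = - \frac{24}{-17} = \left(-24\right) \left(- \frac{1}{17}\right) = \frac{24}{17} \approx 1.4118$)
$R{\left(w,S \right)} = - \frac{37}{8} - \frac{37 S}{8}$ ($R{\left(w,S \right)} = - \frac{37 S + 37}{8} = - \frac{37 + 37 S}{8} = - \frac{37}{8} - \frac{37 S}{8}$)
$R{\left(T{\left(0,5 \cdot 1 \cdot 4 \right)},p \right)} 2 = \left(- \frac{37}{8} - \frac{111}{17}\right) 2 = \left(- \frac{1517}{136}\right) 2 = - \frac{1517}{68}$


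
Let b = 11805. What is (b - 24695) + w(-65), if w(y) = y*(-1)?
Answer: -12825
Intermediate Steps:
w(y) = -y
(b - 24695) + w(-65) = (11805 - 24695) - 1*(-65) = -12890 + 65 = -12825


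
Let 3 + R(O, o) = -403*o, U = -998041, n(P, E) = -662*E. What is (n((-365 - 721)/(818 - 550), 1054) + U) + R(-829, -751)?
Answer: -1393139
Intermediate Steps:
R(O, o) = -3 - 403*o
(n((-365 - 721)/(818 - 550), 1054) + U) + R(-829, -751) = (-662*1054 - 998041) + (-3 - 403*(-751)) = (-697748 - 998041) + (-3 + 302653) = -1695789 + 302650 = -1393139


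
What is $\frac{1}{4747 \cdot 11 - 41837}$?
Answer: $\frac{1}{10380} \approx 9.6339 \cdot 10^{-5}$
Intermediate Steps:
$\frac{1}{4747 \cdot 11 - 41837} = \frac{1}{52217 - 41837} = \frac{1}{10380}$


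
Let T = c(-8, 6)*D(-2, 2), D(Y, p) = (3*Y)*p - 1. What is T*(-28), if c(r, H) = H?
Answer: 2184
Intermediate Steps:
D(Y, p) = -1 + 3*Y*p (D(Y, p) = 3*Y*p - 1 = -1 + 3*Y*p)
T = -78 (T = 6*(-1 + 3*(-2)*2) = 6*(-1 - 12) = 6*(-13) = -78)
T*(-28) = -78*(-28) = 2184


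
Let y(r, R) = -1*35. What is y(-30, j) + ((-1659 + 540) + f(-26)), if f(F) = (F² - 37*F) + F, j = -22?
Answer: 458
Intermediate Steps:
f(F) = F² - 36*F
y(r, R) = -35
y(-30, j) + ((-1659 + 540) + f(-26)) = -35 + ((-1659 + 540) - 26*(-36 - 26)) = -35 + (-1119 - 26*(-62)) = -35 + (-1119 + 1612) = -35 + 493 = 458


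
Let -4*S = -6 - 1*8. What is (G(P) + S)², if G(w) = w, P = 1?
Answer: 81/4 ≈ 20.250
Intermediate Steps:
S = 7/2 (S = -(-6 - 1*8)/4 = -(-6 - 8)/4 = -¼*(-14) = 7/2 ≈ 3.5000)
(G(P) + S)² = (1 + 7/2)² = (9/2)² = 81/4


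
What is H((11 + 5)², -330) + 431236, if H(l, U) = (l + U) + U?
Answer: 430832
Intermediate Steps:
H(l, U) = l + 2*U (H(l, U) = (U + l) + U = l + 2*U)
H((11 + 5)², -330) + 431236 = ((11 + 5)² + 2*(-330)) + 431236 = (16² - 660) + 431236 = (256 - 660) + 431236 = -404 + 431236 = 430832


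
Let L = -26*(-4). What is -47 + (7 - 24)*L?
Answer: -1815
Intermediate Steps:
L = 104
-47 + (7 - 24)*L = -47 + (7 - 24)*104 = -47 - 17*104 = -47 - 1768 = -1815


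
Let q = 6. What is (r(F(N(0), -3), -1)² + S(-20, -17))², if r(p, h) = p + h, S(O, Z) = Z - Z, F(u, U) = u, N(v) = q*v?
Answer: 1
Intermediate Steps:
N(v) = 6*v
S(O, Z) = 0
r(p, h) = h + p
(r(F(N(0), -3), -1)² + S(-20, -17))² = ((-1 + 6*0)² + 0)² = ((-1 + 0)² + 0)² = ((-1)² + 0)² = (1 + 0)² = 1² = 1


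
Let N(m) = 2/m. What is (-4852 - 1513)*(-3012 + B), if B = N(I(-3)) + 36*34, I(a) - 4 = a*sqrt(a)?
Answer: 489315740/43 - 38190*I*sqrt(3)/43 ≈ 1.1379e+7 - 1538.3*I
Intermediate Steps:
I(a) = 4 + a**(3/2) (I(a) = 4 + a*sqrt(a) = 4 + a**(3/2))
B = 1224 + 2/(4 - 3*I*sqrt(3)) (B = 2/(4 + (-3)**(3/2)) + 36*34 = 2/(4 - 3*I*sqrt(3)) + 1224 = 1224 + 2/(4 - 3*I*sqrt(3)) ≈ 1224.2 + 0.24168*I)
(-4852 - 1513)*(-3012 + B) = (-4852 - 1513)*(-3012 + (52640/43 + 6*I*sqrt(3)/43)) = -6365*(-76876/43 + 6*I*sqrt(3)/43) = 489315740/43 - 38190*I*sqrt(3)/43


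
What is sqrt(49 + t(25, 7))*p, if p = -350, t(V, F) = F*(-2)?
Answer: -350*sqrt(35) ≈ -2070.6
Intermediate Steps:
t(V, F) = -2*F
sqrt(49 + t(25, 7))*p = sqrt(49 - 2*7)*(-350) = sqrt(49 - 14)*(-350) = sqrt(35)*(-350) = -350*sqrt(35)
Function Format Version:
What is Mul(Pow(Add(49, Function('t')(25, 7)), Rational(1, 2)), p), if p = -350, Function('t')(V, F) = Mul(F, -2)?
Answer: Mul(-350, Pow(35, Rational(1, 2))) ≈ -2070.6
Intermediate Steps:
Function('t')(V, F) = Mul(-2, F)
Mul(Pow(Add(49, Function('t')(25, 7)), Rational(1, 2)), p) = Mul(Pow(Add(49, Mul(-2, 7)), Rational(1, 2)), -350) = Mul(Pow(Add(49, -14), Rational(1, 2)), -350) = Mul(Pow(35, Rational(1, 2)), -350) = Mul(-350, Pow(35, Rational(1, 2)))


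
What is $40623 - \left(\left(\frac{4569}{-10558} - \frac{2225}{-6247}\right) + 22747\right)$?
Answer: $\frac{1179031396569}{65955826} \approx 17876.0$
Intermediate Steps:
$40623 - \left(\left(\frac{4569}{-10558} - \frac{2225}{-6247}\right) + 22747\right) = 40623 - \left(\left(4569 \left(- \frac{1}{10558}\right) - - \frac{2225}{6247}\right) + 22747\right) = 40623 - \left(\left(- \frac{4569}{10558} + \frac{2225}{6247}\right) + 22747\right) = 40623 - \left(- \frac{5050993}{65955826} + 22747\right) = 40623 - \frac{1500292123029}{65955826} = \frac{1179031396569}{65955826}$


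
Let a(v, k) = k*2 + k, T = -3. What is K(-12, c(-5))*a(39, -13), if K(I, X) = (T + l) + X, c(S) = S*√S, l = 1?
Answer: 78 + 195*I*√5 ≈ 78.0 + 436.03*I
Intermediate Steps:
c(S) = S^(3/2)
a(v, k) = 3*k (a(v, k) = 2*k + k = 3*k)
K(I, X) = -2 + X (K(I, X) = (-3 + 1) + X = -2 + X)
K(-12, c(-5))*a(39, -13) = (-2 + (-5)^(3/2))*(3*(-13)) = (-2 - 5*I*√5)*(-39) = 78 + 195*I*√5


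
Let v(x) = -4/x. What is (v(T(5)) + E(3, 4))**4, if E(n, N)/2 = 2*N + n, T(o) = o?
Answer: 126247696/625 ≈ 2.0200e+5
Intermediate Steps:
E(n, N) = 2*n + 4*N (E(n, N) = 2*(2*N + n) = 2*(n + 2*N) = 2*n + 4*N)
(v(T(5)) + E(3, 4))**4 = (-4/5 + (2*3 + 4*4))**4 = (-4*1/5 + (6 + 16))**4 = (-4/5 + 22)**4 = (106/5)**4 = 126247696/625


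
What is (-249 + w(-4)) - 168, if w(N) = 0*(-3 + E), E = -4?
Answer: -417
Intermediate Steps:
w(N) = 0 (w(N) = 0*(-3 - 4) = 0*(-7) = 0)
(-249 + w(-4)) - 168 = (-249 + 0) - 168 = -249 - 168 = -417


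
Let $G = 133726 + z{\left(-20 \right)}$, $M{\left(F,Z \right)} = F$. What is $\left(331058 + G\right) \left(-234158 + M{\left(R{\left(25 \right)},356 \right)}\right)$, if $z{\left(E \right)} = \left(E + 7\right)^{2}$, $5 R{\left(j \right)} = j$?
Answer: $-108870139809$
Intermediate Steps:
$R{\left(j \right)} = \frac{j}{5}$
$z{\left(E \right)} = \left(7 + E\right)^{2}$
$G = 133895$ ($G = 133726 + \left(7 - 20\right)^{2} = 133726 + \left(-13\right)^{2} = 133726 + 169 = 133895$)
$\left(331058 + G\right) \left(-234158 + M{\left(R{\left(25 \right)},356 \right)}\right) = \left(331058 + 133895\right) \left(-234158 + \frac{1}{5} \cdot 25\right) = 464953 \left(-234158 + 5\right) = 464953 \left(-234153\right) = -108870139809$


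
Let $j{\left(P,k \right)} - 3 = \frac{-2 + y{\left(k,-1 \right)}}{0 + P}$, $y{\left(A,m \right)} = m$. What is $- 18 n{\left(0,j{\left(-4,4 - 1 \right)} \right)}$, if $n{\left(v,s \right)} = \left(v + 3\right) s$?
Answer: $- \frac{405}{2} \approx -202.5$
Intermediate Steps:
$j{\left(P,k \right)} = 3 - \frac{3}{P}$ ($j{\left(P,k \right)} = 3 + \frac{-2 - 1}{0 + P} = 3 - \frac{3}{P}$)
$n{\left(v,s \right)} = s \left(3 + v\right)$ ($n{\left(v,s \right)} = \left(3 + v\right) s = s \left(3 + v\right)$)
$- 18 n{\left(0,j{\left(-4,4 - 1 \right)} \right)} = - 18 \left(3 - \frac{3}{-4}\right) \left(3 + 0\right) = - 18 \left(3 - - \frac{3}{4}\right) 3 = - 18 \left(3 + \frac{3}{4}\right) 3 = - 18 \cdot \frac{15}{4} \cdot 3 = \left(-18\right) \frac{45}{4} = - \frac{405}{2}$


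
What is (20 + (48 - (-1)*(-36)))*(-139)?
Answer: -4448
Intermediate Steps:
(20 + (48 - (-1)*(-36)))*(-139) = (20 + (48 - 1*36))*(-139) = (20 + (48 - 36))*(-139) = (20 + 12)*(-139) = 32*(-139) = -4448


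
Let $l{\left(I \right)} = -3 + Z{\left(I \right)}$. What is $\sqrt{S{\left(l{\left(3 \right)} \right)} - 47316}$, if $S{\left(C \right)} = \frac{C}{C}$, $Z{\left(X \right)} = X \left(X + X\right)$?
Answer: $i \sqrt{47315} \approx 217.52 i$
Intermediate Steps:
$Z{\left(X \right)} = 2 X^{2}$ ($Z{\left(X \right)} = X 2 X = 2 X^{2}$)
$l{\left(I \right)} = -3 + 2 I^{2}$
$S{\left(C \right)} = 1$
$\sqrt{S{\left(l{\left(3 \right)} \right)} - 47316} = \sqrt{1 - 47316} = \sqrt{-47315} = i \sqrt{47315}$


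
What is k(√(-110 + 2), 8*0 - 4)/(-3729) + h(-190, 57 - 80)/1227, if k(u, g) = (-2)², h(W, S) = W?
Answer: -237806/1525161 ≈ -0.15592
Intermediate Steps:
k(u, g) = 4
k(√(-110 + 2), 8*0 - 4)/(-3729) + h(-190, 57 - 80)/1227 = 4/(-3729) - 190/1227 = 4*(-1/3729) - 190*1/1227 = -4/3729 - 190/1227 = -237806/1525161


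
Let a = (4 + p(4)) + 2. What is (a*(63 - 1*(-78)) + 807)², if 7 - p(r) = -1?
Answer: 7733961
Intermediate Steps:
p(r) = 8 (p(r) = 7 - 1*(-1) = 7 + 1 = 8)
a = 14 (a = (4 + 8) + 2 = 12 + 2 = 14)
(a*(63 - 1*(-78)) + 807)² = (14*(63 - 1*(-78)) + 807)² = (14*(63 + 78) + 807)² = (14*141 + 807)² = (1974 + 807)² = 2781² = 7733961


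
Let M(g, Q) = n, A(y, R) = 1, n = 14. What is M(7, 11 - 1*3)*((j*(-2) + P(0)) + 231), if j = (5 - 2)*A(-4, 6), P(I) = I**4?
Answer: 3150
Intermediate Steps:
M(g, Q) = 14
j = 3 (j = (5 - 2)*1 = 3*1 = 3)
M(7, 11 - 1*3)*((j*(-2) + P(0)) + 231) = 14*((3*(-2) + 0**4) + 231) = 14*((-6 + 0) + 231) = 14*(-6 + 231) = 14*225 = 3150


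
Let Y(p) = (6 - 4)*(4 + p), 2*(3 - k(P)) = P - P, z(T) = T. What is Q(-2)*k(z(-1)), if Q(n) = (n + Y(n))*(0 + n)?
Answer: -12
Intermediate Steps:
k(P) = 3 (k(P) = 3 - (P - P)/2 = 3 - ½*0 = 3 + 0 = 3)
Y(p) = 8 + 2*p (Y(p) = 2*(4 + p) = 8 + 2*p)
Q(n) = n*(8 + 3*n) (Q(n) = (n + (8 + 2*n))*(0 + n) = (8 + 3*n)*n = n*(8 + 3*n))
Q(-2)*k(z(-1)) = -2*(8 + 3*(-2))*3 = -2*(8 - 6)*3 = -2*2*3 = -4*3 = -12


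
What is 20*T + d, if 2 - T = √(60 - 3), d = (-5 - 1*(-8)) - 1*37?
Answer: 6 - 20*√57 ≈ -145.00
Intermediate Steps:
d = -34 (d = (-5 + 8) - 37 = 3 - 37 = -34)
T = 2 - √57 (T = 2 - √(60 - 3) = 2 - √57 ≈ -5.5498)
20*T + d = 20*(2 - √57) - 34 = (40 - 20*√57) - 34 = 6 - 20*√57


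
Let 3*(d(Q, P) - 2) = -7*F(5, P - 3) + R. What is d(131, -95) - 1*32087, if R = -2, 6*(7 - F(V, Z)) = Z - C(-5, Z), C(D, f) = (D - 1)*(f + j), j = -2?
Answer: -291361/9 ≈ -32373.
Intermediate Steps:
C(D, f) = (-1 + D)*(-2 + f) (C(D, f) = (D - 1)*(f - 2) = (-1 + D)*(-2 + f))
F(V, Z) = 9 - 7*Z/6 (F(V, Z) = 7 - (Z - (2 - Z - 2*(-5) - 5*Z))/6 = 7 - (Z - (2 - Z + 10 - 5*Z))/6 = 7 - (Z - (12 - 6*Z))/6 = 7 - (Z + (-12 + 6*Z))/6 = 7 - (-12 + 7*Z)/6 = 7 + (2 - 7*Z/6) = 9 - 7*Z/6)
d(Q, P) = -167/6 + 49*P/18 (d(Q, P) = 2 + (-7*(9 - 7*(P - 3)/6) - 2)/3 = 2 + (-7*(9 - 7*(-3 + P)/6) - 2)/3 = 2 + (-7*(9 + (7/2 - 7*P/6)) - 2)/3 = 2 + (-7*(25/2 - 7*P/6) - 2)/3 = 2 + ((-175/2 + 49*P/6) - 2)/3 = 2 + (-179/2 + 49*P/6)/3 = 2 + (-179/6 + 49*P/18) = -167/6 + 49*P/18)
d(131, -95) - 1*32087 = (-167/6 + (49/18)*(-95)) - 1*32087 = (-167/6 - 4655/18) - 32087 = -2578/9 - 32087 = -291361/9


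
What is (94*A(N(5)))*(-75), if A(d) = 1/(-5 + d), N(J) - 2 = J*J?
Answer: -3525/11 ≈ -320.45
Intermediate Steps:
N(J) = 2 + J² (N(J) = 2 + J*J = 2 + J²)
(94*A(N(5)))*(-75) = (94/(-5 + (2 + 5²)))*(-75) = (94/(-5 + (2 + 25)))*(-75) = (94/(-5 + 27))*(-75) = (94/22)*(-75) = (94*(1/22))*(-75) = (47/11)*(-75) = -3525/11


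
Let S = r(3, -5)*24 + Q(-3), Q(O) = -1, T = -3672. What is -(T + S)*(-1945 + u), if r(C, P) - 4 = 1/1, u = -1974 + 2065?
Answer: -6587262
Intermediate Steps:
u = 91
r(C, P) = 5 (r(C, P) = 4 + 1/1 = 4 + 1 = 5)
S = 119 (S = 5*24 - 1 = 120 - 1 = 119)
-(T + S)*(-1945 + u) = -(-3672 + 119)*(-1945 + 91) = -(-3553)*(-1854) = -1*6587262 = -6587262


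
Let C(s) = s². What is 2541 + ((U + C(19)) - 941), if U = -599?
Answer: 1362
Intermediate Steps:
2541 + ((U + C(19)) - 941) = 2541 + ((-599 + 19²) - 941) = 2541 + ((-599 + 361) - 941) = 2541 + (-238 - 941) = 2541 - 1179 = 1362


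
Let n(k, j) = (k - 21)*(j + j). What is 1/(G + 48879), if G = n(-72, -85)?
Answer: 1/64689 ≈ 1.5459e-5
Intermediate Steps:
n(k, j) = 2*j*(-21 + k) (n(k, j) = (-21 + k)*(2*j) = 2*j*(-21 + k))
G = 15810 (G = 2*(-85)*(-21 - 72) = 2*(-85)*(-93) = 15810)
1/(G + 48879) = 1/(15810 + 48879) = 1/64689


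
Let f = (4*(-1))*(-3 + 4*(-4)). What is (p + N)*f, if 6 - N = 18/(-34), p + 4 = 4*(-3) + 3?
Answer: -8360/17 ≈ -491.76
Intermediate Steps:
p = -13 (p = -4 + (4*(-3) + 3) = -4 + (-12 + 3) = -4 - 9 = -13)
N = 111/17 (N = 6 - 18/(-34) = 6 - 18*(-1)/34 = 6 - 1*(-9/17) = 6 + 9/17 = 111/17 ≈ 6.5294)
f = 76 (f = -4*(-3 - 16) = -4*(-19) = 76)
(p + N)*f = (-13 + 111/17)*76 = -110/17*76 = -8360/17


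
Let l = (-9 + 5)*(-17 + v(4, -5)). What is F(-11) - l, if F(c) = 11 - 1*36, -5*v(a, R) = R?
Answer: -89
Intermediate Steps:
v(a, R) = -R/5
F(c) = -25 (F(c) = 11 - 36 = -25)
l = 64 (l = (-9 + 5)*(-17 - ⅕*(-5)) = -4*(-17 + 1) = -4*(-16) = 64)
F(-11) - l = -25 - 1*64 = -25 - 64 = -89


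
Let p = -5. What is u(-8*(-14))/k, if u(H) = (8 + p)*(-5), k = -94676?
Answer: 15/94676 ≈ 0.00015844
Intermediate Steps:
u(H) = -15 (u(H) = (8 - 5)*(-5) = 3*(-5) = -15)
u(-8*(-14))/k = -15/(-94676) = -15*(-1/94676) = 15/94676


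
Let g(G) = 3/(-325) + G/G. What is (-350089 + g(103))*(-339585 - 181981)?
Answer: 59343050852298/325 ≈ 1.8259e+11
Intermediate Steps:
g(G) = 322/325 (g(G) = 3*(-1/325) + 1 = -3/325 + 1 = 322/325)
(-350089 + g(103))*(-339585 - 181981) = (-350089 + 322/325)*(-339585 - 181981) = -113778603/325*(-521566) = 59343050852298/325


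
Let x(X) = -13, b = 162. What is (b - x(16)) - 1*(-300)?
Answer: 475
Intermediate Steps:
(b - x(16)) - 1*(-300) = (162 - 1*(-13)) - 1*(-300) = (162 + 13) + 300 = 175 + 300 = 475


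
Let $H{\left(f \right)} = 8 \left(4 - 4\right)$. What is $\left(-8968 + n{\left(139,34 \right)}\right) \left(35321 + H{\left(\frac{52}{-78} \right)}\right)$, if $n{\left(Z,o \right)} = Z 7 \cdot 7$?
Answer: $-76187397$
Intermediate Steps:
$n{\left(Z,o \right)} = 49 Z$ ($n{\left(Z,o \right)} = 7 Z 7 = 49 Z$)
$H{\left(f \right)} = 0$ ($H{\left(f \right)} = 8 \cdot 0 = 0$)
$\left(-8968 + n{\left(139,34 \right)}\right) \left(35321 + H{\left(\frac{52}{-78} \right)}\right) = \left(-8968 + 49 \cdot 139\right) \left(35321 + 0\right) = \left(-8968 + 6811\right) 35321 = \left(-2157\right) 35321 = -76187397$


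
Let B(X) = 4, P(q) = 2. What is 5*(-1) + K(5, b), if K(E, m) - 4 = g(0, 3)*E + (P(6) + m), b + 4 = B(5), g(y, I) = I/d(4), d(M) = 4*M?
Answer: 31/16 ≈ 1.9375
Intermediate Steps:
g(y, I) = I/16 (g(y, I) = I/((4*4)) = I/16)
b = 0 (b = -4 + 4 = 0)
K(E, m) = 6 + m + 3*E/16 (K(E, m) = 4 + (((1/16)*3)*E + (2 + m)) = 4 + (3*E/16 + (2 + m)) = 4 + (2 + m + 3*E/16) = 6 + m + 3*E/16)
5*(-1) + K(5, b) = 5*(-1) + (6 + 0 + (3/16)*5) = -5 + (6 + 0 + 15/16) = -5 + 111/16 = 31/16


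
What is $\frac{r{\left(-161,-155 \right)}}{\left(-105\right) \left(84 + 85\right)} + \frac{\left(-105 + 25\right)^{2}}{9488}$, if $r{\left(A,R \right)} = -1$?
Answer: $\frac{7098593}{10522785} \approx 0.67459$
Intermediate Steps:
$\frac{r{\left(-161,-155 \right)}}{\left(-105\right) \left(84 + 85\right)} + \frac{\left(-105 + 25\right)^{2}}{9488} = - \frac{1}{\left(-105\right) \left(84 + 85\right)} + \frac{\left(-105 + 25\right)^{2}}{9488} = - \frac{1}{\left(-105\right) 169} + \left(-80\right)^{2} \cdot \frac{1}{9488} = - \frac{1}{-17745} + 6400 \cdot \frac{1}{9488} = \left(-1\right) \left(- \frac{1}{17745}\right) + \frac{400}{593} = \frac{1}{17745} + \frac{400}{593} = \frac{7098593}{10522785}$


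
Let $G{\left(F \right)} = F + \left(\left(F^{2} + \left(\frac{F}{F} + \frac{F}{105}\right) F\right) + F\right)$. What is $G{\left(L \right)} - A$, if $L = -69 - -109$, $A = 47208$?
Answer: $- \frac{954928}{21} \approx -45473.0$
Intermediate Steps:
$L = 40$ ($L = -69 + 109 = 40$)
$G{\left(F \right)} = F^{2} + 2 F + F \left(1 + \frac{F}{105}\right)$ ($G{\left(F \right)} = F + \left(\left(F^{2} + \left(1 + F \frac{1}{105}\right) F\right) + F\right) = F + \left(\left(F^{2} + \left(1 + \frac{F}{105}\right) F\right) + F\right) = F + \left(\left(F^{2} + F \left(1 + \frac{F}{105}\right)\right) + F\right) = F + \left(F + F^{2} + F \left(1 + \frac{F}{105}\right)\right) = F^{2} + 2 F + F \left(1 + \frac{F}{105}\right)$)
$G{\left(L \right)} - A = \frac{1}{105} \cdot 40 \left(315 + 106 \cdot 40\right) - 47208 = \frac{1}{105} \cdot 40 \left(315 + 4240\right) - 47208 = \frac{1}{105} \cdot 40 \cdot 4555 - 47208 = \frac{36440}{21} - 47208 = - \frac{954928}{21}$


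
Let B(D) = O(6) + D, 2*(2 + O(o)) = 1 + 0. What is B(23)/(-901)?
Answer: -43/1802 ≈ -0.023862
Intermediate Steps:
O(o) = -3/2 (O(o) = -2 + (1 + 0)/2 = -2 + (½)*1 = -2 + ½ = -3/2)
B(D) = -3/2 + D
B(23)/(-901) = (-3/2 + 23)/(-901) = (43/2)*(-1/901) = -43/1802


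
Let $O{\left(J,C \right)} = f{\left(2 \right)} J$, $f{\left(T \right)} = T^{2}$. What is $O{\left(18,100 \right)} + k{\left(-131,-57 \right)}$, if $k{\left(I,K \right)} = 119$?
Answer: $191$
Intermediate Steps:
$O{\left(J,C \right)} = 4 J$ ($O{\left(J,C \right)} = 2^{2} J = 4 J$)
$O{\left(18,100 \right)} + k{\left(-131,-57 \right)} = 4 \cdot 18 + 119 = 72 + 119 = 191$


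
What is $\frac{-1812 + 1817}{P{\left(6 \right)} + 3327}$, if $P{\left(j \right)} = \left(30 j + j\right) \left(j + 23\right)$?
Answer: $\frac{5}{8721} \approx 0.00057333$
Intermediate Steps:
$P{\left(j \right)} = 31 j \left(23 + j\right)$
$\frac{-1812 + 1817}{P{\left(6 \right)} + 3327} = \frac{-1812 + 1817}{31 \cdot 6 \left(23 + 6\right) + 3327} = \frac{5}{31 \cdot 6 \cdot 29 + 3327} = \frac{5}{5394 + 3327} = \frac{5}{8721}$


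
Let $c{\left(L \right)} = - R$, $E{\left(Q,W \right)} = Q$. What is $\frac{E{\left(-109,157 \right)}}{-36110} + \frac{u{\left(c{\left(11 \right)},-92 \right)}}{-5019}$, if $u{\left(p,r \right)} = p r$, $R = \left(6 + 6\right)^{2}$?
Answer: $- \frac{159279403}{60412030} \approx -2.6366$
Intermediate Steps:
$R = 144$ ($R = 12^{2} = 144$)
$c{\left(L \right)} = -144$ ($c{\left(L \right)} = \left(-1\right) 144 = -144$)
$\frac{E{\left(-109,157 \right)}}{-36110} + \frac{u{\left(c{\left(11 \right)},-92 \right)}}{-5019} = - \frac{109}{-36110} + \frac{\left(-144\right) \left(-92\right)}{-5019} = \left(-109\right) \left(- \frac{1}{36110}\right) + 13248 \left(- \frac{1}{5019}\right) = \frac{109}{36110} - \frac{4416}{1673} = - \frac{159279403}{60412030}$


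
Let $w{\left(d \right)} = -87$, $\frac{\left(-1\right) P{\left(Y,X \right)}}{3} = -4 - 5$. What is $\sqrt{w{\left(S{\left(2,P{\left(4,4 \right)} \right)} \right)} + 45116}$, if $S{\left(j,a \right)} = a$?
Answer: $\sqrt{45029} \approx 212.2$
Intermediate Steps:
$P{\left(Y,X \right)} = 27$ ($P{\left(Y,X \right)} = - 3 \left(-4 - 5\right) = \left(-3\right) \left(-9\right) = 27$)
$\sqrt{w{\left(S{\left(2,P{\left(4,4 \right)} \right)} \right)} + 45116} = \sqrt{-87 + 45116} = \sqrt{45029}$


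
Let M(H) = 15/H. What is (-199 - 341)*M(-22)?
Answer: 4050/11 ≈ 368.18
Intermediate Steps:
(-199 - 341)*M(-22) = (-199 - 341)*(15/(-22)) = -8100*(-1)/22 = -540*(-15/22) = 4050/11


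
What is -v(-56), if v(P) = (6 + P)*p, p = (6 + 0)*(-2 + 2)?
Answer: 0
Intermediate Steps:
p = 0 (p = 6*0 = 0)
v(P) = 0 (v(P) = (6 + P)*0 = 0)
-v(-56) = -1*0 = 0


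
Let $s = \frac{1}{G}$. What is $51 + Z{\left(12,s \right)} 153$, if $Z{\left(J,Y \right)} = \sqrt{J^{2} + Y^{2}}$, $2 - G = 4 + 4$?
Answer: $51 + \frac{51 \sqrt{5185}}{2} \approx 1887.2$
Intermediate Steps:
$G = -6$ ($G = 2 - \left(4 + 4\right) = 2 - 8 = -6$)
$s = - \frac{1}{6}$ ($s = \frac{1}{-6} = - \frac{1}{6} \approx -0.16667$)
$51 + Z{\left(12,s \right)} 153 = 51 + \sqrt{12^{2} + \left(- \frac{1}{6}\right)^{2}} \cdot 153 = 51 + \sqrt{144 + \frac{1}{36}} \cdot 153 = 51 + \sqrt{\frac{5185}{36}} \cdot 153 = 51 + \frac{\sqrt{5185}}{6} \cdot 153 = 51 + \frac{51 \sqrt{5185}}{2}$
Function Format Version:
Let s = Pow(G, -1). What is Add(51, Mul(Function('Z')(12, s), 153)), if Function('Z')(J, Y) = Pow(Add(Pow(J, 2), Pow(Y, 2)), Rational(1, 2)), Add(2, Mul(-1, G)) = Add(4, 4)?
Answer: Add(51, Mul(Rational(51, 2), Pow(5185, Rational(1, 2)))) ≈ 1887.2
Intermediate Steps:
G = -6 (G = Add(2, Mul(-1, Add(4, 4))) = Add(2, Mul(-1, 8)) = Add(2, -8) = -6)
s = Rational(-1, 6) (s = Pow(-6, -1) = Rational(-1, 6) ≈ -0.16667)
Add(51, Mul(Function('Z')(12, s), 153)) = Add(51, Mul(Pow(Add(Pow(12, 2), Pow(Rational(-1, 6), 2)), Rational(1, 2)), 153)) = Add(51, Mul(Pow(Add(144, Rational(1, 36)), Rational(1, 2)), 153)) = Add(51, Mul(Pow(Rational(5185, 36), Rational(1, 2)), 153)) = Add(51, Mul(Mul(Rational(1, 6), Pow(5185, Rational(1, 2))), 153)) = Add(51, Mul(Rational(51, 2), Pow(5185, Rational(1, 2))))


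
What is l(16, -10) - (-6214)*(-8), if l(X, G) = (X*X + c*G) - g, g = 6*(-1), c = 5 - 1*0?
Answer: -49500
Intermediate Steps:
c = 5 (c = 5 + 0 = 5)
g = -6
l(X, G) = 6 + X² + 5*G (l(X, G) = (X*X + 5*G) - 1*(-6) = (X² + 5*G) + 6 = 6 + X² + 5*G)
l(16, -10) - (-6214)*(-8) = (6 + 16² + 5*(-10)) - (-6214)*(-8) = (6 + 256 - 50) - 478*104 = 212 - 49712 = -49500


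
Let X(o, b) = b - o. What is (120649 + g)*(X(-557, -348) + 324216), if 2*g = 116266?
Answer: 58001350350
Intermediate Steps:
g = 58133 (g = (½)*116266 = 58133)
(120649 + g)*(X(-557, -348) + 324216) = (120649 + 58133)*((-348 - 1*(-557)) + 324216) = 178782*((-348 + 557) + 324216) = 178782*(209 + 324216) = 178782*324425 = 58001350350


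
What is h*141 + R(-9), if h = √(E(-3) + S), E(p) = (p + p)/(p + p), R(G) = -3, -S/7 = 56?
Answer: -3 + 141*I*√391 ≈ -3.0 + 2788.1*I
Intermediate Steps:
S = -392 (S = -7*56 = -392)
E(p) = 1 (E(p) = (2*p)/((2*p)) = (2*p)*(1/(2*p)) = 1)
h = I*√391 (h = √(1 - 392) = √(-391) = I*√391 ≈ 19.774*I)
h*141 + R(-9) = (I*√391)*141 - 3 = 141*I*√391 - 3 = -3 + 141*I*√391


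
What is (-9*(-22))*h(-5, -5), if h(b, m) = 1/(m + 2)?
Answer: -66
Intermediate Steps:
h(b, m) = 1/(2 + m)
(-9*(-22))*h(-5, -5) = (-9*(-22))/(2 - 5) = 198/(-3) = 198*(-1/3) = -66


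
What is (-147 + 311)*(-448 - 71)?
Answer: -85116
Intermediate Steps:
(-147 + 311)*(-448 - 71) = 164*(-519) = -85116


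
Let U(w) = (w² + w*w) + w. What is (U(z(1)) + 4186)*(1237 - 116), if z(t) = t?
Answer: 4695869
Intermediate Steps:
U(w) = w + 2*w² (U(w) = (w² + w²) + w = 2*w² + w = w + 2*w²)
(U(z(1)) + 4186)*(1237 - 116) = (1*(1 + 2*1) + 4186)*(1237 - 116) = (1*(1 + 2) + 4186)*1121 = (1*3 + 4186)*1121 = (3 + 4186)*1121 = 4189*1121 = 4695869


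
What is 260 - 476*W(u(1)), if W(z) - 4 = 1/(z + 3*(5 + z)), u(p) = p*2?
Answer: -38288/23 ≈ -1664.7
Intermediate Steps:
u(p) = 2*p
W(z) = 4 + 1/(15 + 4*z) (W(z) = 4 + 1/(z + 3*(5 + z)) = 4 + 1/(z + (15 + 3*z)) = 4 + 1/(15 + 4*z))
260 - 476*W(u(1)) = 260 - 476*(61 + 16*(2*1))/(15 + 4*(2*1)) = 260 - 476*(61 + 16*2)/(15 + 4*2) = 260 - 476*(61 + 32)/(15 + 8) = 260 - 476*93/23 = 260 - 44268/23 = -38288/23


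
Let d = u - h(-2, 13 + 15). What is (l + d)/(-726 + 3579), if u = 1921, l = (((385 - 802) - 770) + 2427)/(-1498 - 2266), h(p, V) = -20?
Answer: 1826171/2684673 ≈ 0.68022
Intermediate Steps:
l = -310/941 (l = ((-417 - 770) + 2427)/(-3764) = (-1187 + 2427)*(-1/3764) = 1240*(-1/3764) = -310/941 ≈ -0.32944)
d = 1941 (d = 1921 - 1*(-20) = 1921 + 20 = 1941)
(l + d)/(-726 + 3579) = (-310/941 + 1941)/(-726 + 3579) = (1826171/941)/2853 = (1826171/941)*(1/2853) = 1826171/2684673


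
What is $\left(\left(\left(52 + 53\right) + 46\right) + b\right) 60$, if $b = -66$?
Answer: $5100$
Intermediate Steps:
$\left(\left(\left(52 + 53\right) + 46\right) + b\right) 60 = \left(\left(\left(52 + 53\right) + 46\right) - 66\right) 60 = \left(\left(105 + 46\right) - 66\right) 60 = \left(151 - 66\right) 60 = 85 \cdot 60 = 5100$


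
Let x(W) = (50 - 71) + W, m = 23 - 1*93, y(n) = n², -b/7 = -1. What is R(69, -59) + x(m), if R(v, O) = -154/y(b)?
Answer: -659/7 ≈ -94.143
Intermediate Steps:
b = 7 (b = -7*(-1) = 7)
m = -70 (m = 23 - 93 = -70)
x(W) = -21 + W
R(v, O) = -22/7 (R(v, O) = -154/(7²) = -154/49 = -154*1/49 = -22/7)
R(69, -59) + x(m) = -22/7 + (-21 - 70) = -22/7 - 91 = -659/7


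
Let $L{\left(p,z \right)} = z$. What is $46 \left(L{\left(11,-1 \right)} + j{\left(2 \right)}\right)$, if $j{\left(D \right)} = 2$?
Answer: $46$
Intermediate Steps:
$46 \left(L{\left(11,-1 \right)} + j{\left(2 \right)}\right) = 46 \left(-1 + 2\right) = 46 \cdot 1 = 46$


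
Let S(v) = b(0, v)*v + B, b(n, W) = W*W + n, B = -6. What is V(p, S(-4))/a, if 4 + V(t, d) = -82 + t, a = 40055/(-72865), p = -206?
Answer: 4255316/8011 ≈ 531.18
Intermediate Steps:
a = -8011/14573 (a = 40055*(-1/72865) = -8011/14573 ≈ -0.54972)
b(n, W) = n + W² (b(n, W) = W² + n = n + W²)
S(v) = -6 + v³ (S(v) = (0 + v²)*v - 6 = v²*v - 6 = v³ - 6 = -6 + v³)
V(t, d) = -86 + t (V(t, d) = -4 + (-82 + t) = -86 + t)
V(p, S(-4))/a = (-86 - 206)/(-8011/14573) = -292*(-14573/8011) = 4255316/8011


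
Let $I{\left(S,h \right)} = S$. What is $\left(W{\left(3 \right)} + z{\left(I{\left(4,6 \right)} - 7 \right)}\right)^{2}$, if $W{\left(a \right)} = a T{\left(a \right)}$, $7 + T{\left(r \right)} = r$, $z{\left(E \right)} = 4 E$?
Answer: $576$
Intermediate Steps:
$T{\left(r \right)} = -7 + r$
$W{\left(a \right)} = a \left(-7 + a\right)$
$\left(W{\left(3 \right)} + z{\left(I{\left(4,6 \right)} - 7 \right)}\right)^{2} = \left(3 \left(-7 + 3\right) + 4 \left(4 - 7\right)\right)^{2} = \left(3 \left(-4\right) + 4 \left(4 - 7\right)\right)^{2} = \left(-12 + 4 \left(-3\right)\right)^{2} = \left(-12 - 12\right)^{2} = \left(-24\right)^{2} = 576$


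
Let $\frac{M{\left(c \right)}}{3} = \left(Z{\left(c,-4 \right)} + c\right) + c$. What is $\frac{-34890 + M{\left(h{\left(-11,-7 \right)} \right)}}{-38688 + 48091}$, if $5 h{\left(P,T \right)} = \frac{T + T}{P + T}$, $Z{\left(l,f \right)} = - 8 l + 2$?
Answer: $- \frac{174434}{47015} \approx -3.7102$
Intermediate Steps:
$Z{\left(l,f \right)} = 2 - 8 l$
$h{\left(P,T \right)} = \frac{2 T}{5 \left(P + T\right)}$ ($h{\left(P,T \right)} = \frac{\left(T + T\right) \frac{1}{P + T}}{5} = \frac{2 T \frac{1}{P + T}}{5} = \frac{2 T}{5 \left(P + T\right)}$)
$M{\left(c \right)} = 6 - 18 c$ ($M{\left(c \right)} = 3 \left(\left(\left(2 - 8 c\right) + c\right) + c\right) = 3 \left(\left(2 - 7 c\right) + c\right) = 3 \left(2 - 6 c\right) = 6 - 18 c$)
$\frac{-34890 + M{\left(h{\left(-11,-7 \right)} \right)}}{-38688 + 48091} = \frac{-34890 + \left(6 - 18 \cdot \frac{2}{5} \left(-7\right) \frac{1}{-11 - 7}\right)}{-38688 + 48091} = \frac{-34890 + \left(6 - 18 \cdot \frac{2}{5} \left(-7\right) \frac{1}{-18}\right)}{9403} = \left(-34890 + \left(6 - 18 \cdot \frac{2}{5} \left(-7\right) \left(- \frac{1}{18}\right)\right)\right) \frac{1}{9403} = \left(-34890 + \left(6 - \frac{14}{5}\right)\right) \frac{1}{9403} = \left(-34890 + \frac{16}{5}\right) \frac{1}{9403} = \left(- \frac{174434}{5}\right) \frac{1}{9403} = - \frac{174434}{47015}$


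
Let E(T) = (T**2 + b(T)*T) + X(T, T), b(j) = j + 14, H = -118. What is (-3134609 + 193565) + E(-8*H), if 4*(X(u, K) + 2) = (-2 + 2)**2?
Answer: -1145558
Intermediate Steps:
X(u, K) = -2 (X(u, K) = -2 + (-2 + 2)**2/4 = -2 + (1/4)*0**2 = -2 + (1/4)*0 = -2 + 0 = -2)
b(j) = 14 + j
E(T) = -2 + T**2 + T*(14 + T) (E(T) = (T**2 + (14 + T)*T) - 2 = (T**2 + T*(14 + T)) - 2 = -2 + T**2 + T*(14 + T))
(-3134609 + 193565) + E(-8*H) = (-3134609 + 193565) + (-2 + (-8*(-118))**2 + (-8*(-118))*(14 - 8*(-118))) = -2941044 + (-2 + 944**2 + 944*(14 + 944)) = -2941044 + (-2 + 891136 + 944*958) = -2941044 + (-2 + 891136 + 904352) = -2941044 + 1795486 = -1145558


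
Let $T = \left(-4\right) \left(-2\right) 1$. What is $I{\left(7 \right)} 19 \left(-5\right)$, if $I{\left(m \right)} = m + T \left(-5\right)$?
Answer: $3135$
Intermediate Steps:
$T = 8$ ($T = 8 \cdot 1 = 8$)
$I{\left(m \right)} = -40 + m$ ($I{\left(m \right)} = m + 8 \left(-5\right) = m - 40 = -40 + m$)
$I{\left(7 \right)} 19 \left(-5\right) = \left(-40 + 7\right) 19 \left(-5\right) = \left(-33\right) 19 \left(-5\right) = \left(-627\right) \left(-5\right) = 3135$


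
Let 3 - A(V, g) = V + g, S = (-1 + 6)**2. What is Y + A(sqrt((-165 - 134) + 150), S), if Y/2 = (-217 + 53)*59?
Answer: -19374 - I*sqrt(149) ≈ -19374.0 - 12.207*I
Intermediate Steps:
S = 25 (S = 5**2 = 25)
A(V, g) = 3 - V - g (A(V, g) = 3 - (V + g) = 3 + (-V - g) = 3 - V - g)
Y = -19352 (Y = 2*((-217 + 53)*59) = 2*(-164*59) = 2*(-9676) = -19352)
Y + A(sqrt((-165 - 134) + 150), S) = -19352 + (3 - sqrt((-165 - 134) + 150) - 1*25) = -19352 + (3 - sqrt(-299 + 150) - 25) = -19352 + (3 - sqrt(-149) - 25) = -19352 + (3 - I*sqrt(149) - 25) = -19352 + (-22 - I*sqrt(149)) = -19374 - I*sqrt(149)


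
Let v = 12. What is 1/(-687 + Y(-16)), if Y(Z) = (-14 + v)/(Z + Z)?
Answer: -16/10991 ≈ -0.0014557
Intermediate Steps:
Y(Z) = -1/Z (Y(Z) = (-14 + 12)/(Z + Z) = -2*1/(2*Z) = -1/Z)
1/(-687 + Y(-16)) = 1/(-687 - 1/(-16)) = 1/(-687 - 1*(-1/16)) = 1/(-687 + 1/16) = 1/(-10991/16) = -16/10991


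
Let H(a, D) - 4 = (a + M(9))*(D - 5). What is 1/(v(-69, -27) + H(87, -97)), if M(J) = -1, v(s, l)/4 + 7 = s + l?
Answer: -1/9180 ≈ -0.00010893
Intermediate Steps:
v(s, l) = -28 + 4*l + 4*s (v(s, l) = -28 + 4*(s + l) = -28 + 4*(l + s) = -28 + (4*l + 4*s) = -28 + 4*l + 4*s)
H(a, D) = 4 + (-1 + a)*(-5 + D) (H(a, D) = 4 + (a - 1)*(D - 5) = 4 + (-1 + a)*(-5 + D))
1/(v(-69, -27) + H(87, -97)) = 1/((-28 + 4*(-27) + 4*(-69)) + (9 - 1*(-97) - 5*87 - 97*87)) = 1/((-28 - 108 - 276) + (9 + 97 - 435 - 8439)) = 1/(-412 - 8768) = 1/(-9180) = -1/9180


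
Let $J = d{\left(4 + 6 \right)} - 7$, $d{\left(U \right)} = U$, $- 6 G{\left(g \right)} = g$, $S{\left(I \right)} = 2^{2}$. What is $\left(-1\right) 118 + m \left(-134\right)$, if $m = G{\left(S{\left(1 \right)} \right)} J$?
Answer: $150$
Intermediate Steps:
$S{\left(I \right)} = 4$
$G{\left(g \right)} = - \frac{g}{6}$
$J = 3$ ($J = \left(4 + 6\right) - 7 = 10 - 7 = 3$)
$m = -2$ ($m = \left(- \frac{1}{6}\right) 4 \cdot 3 = \left(- \frac{2}{3}\right) 3 = -2$)
$\left(-1\right) 118 + m \left(-134\right) = \left(-1\right) 118 - -268 = -118 + 268 = 150$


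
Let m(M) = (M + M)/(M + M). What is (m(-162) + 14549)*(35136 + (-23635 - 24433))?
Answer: -188160600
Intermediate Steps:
m(M) = 1 (m(M) = (2*M)/((2*M)) = (2*M)*(1/(2*M)) = 1)
(m(-162) + 14549)*(35136 + (-23635 - 24433)) = (1 + 14549)*(35136 + (-23635 - 24433)) = 14550*(35136 - 48068) = 14550*(-12932) = -188160600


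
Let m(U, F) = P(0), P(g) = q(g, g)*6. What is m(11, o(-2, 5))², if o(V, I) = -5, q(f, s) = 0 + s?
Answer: 0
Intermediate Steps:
q(f, s) = s
P(g) = 6*g (P(g) = g*6 = 6*g)
m(U, F) = 0 (m(U, F) = 6*0 = 0)
m(11, o(-2, 5))² = 0² = 0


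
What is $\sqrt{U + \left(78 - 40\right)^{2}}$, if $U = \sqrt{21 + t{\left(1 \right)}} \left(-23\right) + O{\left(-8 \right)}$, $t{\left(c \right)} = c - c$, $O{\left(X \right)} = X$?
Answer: $\sqrt{1436 - 23 \sqrt{21}} \approx 36.477$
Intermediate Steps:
$t{\left(c \right)} = 0$
$U = -8 - 23 \sqrt{21}$ ($U = \sqrt{21 + 0} \left(-23\right) - 8 = \sqrt{21} \left(-23\right) - 8 = - 23 \sqrt{21} - 8 = -8 - 23 \sqrt{21} \approx -113.4$)
$\sqrt{U + \left(78 - 40\right)^{2}} = \sqrt{\left(-8 - 23 \sqrt{21}\right) + \left(78 - 40\right)^{2}} = \sqrt{\left(-8 - 23 \sqrt{21}\right) + 38^{2}} = \sqrt{\left(-8 - 23 \sqrt{21}\right) + 1444} = \sqrt{1436 - 23 \sqrt{21}}$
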